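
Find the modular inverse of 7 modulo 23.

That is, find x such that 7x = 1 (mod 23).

Step 1: We need x such that 7 * x = 1 (mod 23).
Step 2: Using the extended Euclidean algorithm or trial:
  7 * 10 = 70 = 3 * 23 + 1.
Step 3: Since 70 mod 23 = 1, the inverse is x = 10.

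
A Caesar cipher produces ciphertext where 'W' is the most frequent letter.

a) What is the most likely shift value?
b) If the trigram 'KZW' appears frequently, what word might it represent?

Step 1: In English, 'E' is the most frequent letter (12.7%).
Step 2: The most frequent ciphertext letter is 'W' (position 22).
Step 3: Shift = (22 - 4) mod 26 = 18.
Step 4: Decrypt 'KZW' by shifting back 18:
  K -> S
  Z -> H
  W -> E
Step 5: 'KZW' decrypts to 'SHE'.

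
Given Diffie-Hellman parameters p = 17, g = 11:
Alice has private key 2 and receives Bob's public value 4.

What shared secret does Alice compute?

Step 1: s = B^a mod p = 4^2 mod 17.
  4^1 mod 17 = 4
  4^2 mod 17 = (4 * 4) mod 17 = 16
Result: shared secret = 16.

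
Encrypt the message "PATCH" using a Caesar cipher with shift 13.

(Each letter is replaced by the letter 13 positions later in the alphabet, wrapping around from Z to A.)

Step 1: For each letter, shift forward by 13 positions (mod 26).
  P (position 15) -> position (15+13) mod 26 = 2 -> C
  A (position 0) -> position (0+13) mod 26 = 13 -> N
  T (position 19) -> position (19+13) mod 26 = 6 -> G
  C (position 2) -> position (2+13) mod 26 = 15 -> P
  H (position 7) -> position (7+13) mod 26 = 20 -> U
Result: CNGPU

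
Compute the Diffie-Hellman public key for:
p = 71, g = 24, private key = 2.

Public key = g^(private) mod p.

Step 1: A = g^a mod p = 24^2 mod 71.
  24^1 mod 71 = 24
  24^2 mod 71 = (24 * 24) mod 71 = 8
Result: A = 8.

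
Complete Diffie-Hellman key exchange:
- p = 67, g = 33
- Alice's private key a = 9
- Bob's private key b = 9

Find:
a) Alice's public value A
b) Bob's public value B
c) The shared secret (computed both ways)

Step 1: A = g^a mod p = 33^9 mod 67 = 14.
Step 2: B = g^b mod p = 33^9 mod 67 = 14.
Step 3: Alice computes s = B^a mod p = 14^9 mod 67 = 40.
Step 4: Bob computes s = A^b mod p = 14^9 mod 67 = 40.
Both sides agree: shared secret = 40.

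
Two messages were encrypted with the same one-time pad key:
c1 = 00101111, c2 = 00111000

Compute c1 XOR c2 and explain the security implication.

Step 1: c1 XOR c2 = (m1 XOR k) XOR (m2 XOR k).
Step 2: By XOR associativity/commutativity: = m1 XOR m2 XOR k XOR k = m1 XOR m2.
Step 3: 00101111 XOR 00111000 = 00010111 = 23.
Step 4: The key cancels out! An attacker learns m1 XOR m2 = 23, revealing the relationship between plaintexts.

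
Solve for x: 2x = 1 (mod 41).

Step 1: We need x such that 2 * x = 1 (mod 41).
Step 2: Using the extended Euclidean algorithm or trial:
  2 * 21 = 42 = 1 * 41 + 1.
Step 3: Since 42 mod 41 = 1, the inverse is x = 21.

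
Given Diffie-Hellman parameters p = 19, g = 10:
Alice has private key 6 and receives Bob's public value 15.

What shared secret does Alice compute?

Step 1: s = B^a mod p = 15^6 mod 19.
  15^1 mod 19 = 15
  15^2 mod 19 = (15 * 15) mod 19 = 16
  15^3 mod 19 = (16 * 15) mod 19 = 12
  15^4 mod 19 = (12 * 15) mod 19 = 9
  15^5 mod 19 = (9 * 15) mod 19 = 2
  15^6 mod 19 = (2 * 15) mod 19 = 11
Result: shared secret = 11.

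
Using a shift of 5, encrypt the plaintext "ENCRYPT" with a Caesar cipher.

Step 1: For each letter, shift forward by 5 positions (mod 26).
  E (position 4) -> position (4+5) mod 26 = 9 -> J
  N (position 13) -> position (13+5) mod 26 = 18 -> S
  C (position 2) -> position (2+5) mod 26 = 7 -> H
  R (position 17) -> position (17+5) mod 26 = 22 -> W
  Y (position 24) -> position (24+5) mod 26 = 3 -> D
  P (position 15) -> position (15+5) mod 26 = 20 -> U
  T (position 19) -> position (19+5) mod 26 = 24 -> Y
Result: JSHWDUY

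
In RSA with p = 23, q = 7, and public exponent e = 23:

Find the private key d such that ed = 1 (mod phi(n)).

Step 1: n = 23 * 7 = 161.
Step 2: phi(n) = 22 * 6 = 132.
Step 3: Find d such that 23 * d = 1 (mod 132).
Step 4: d = 23^(-1) mod 132 = 23.
Verification: 23 * 23 = 529 = 4 * 132 + 1.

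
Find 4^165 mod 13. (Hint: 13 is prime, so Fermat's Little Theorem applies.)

Step 1: Since 13 is prime, by Fermat's Little Theorem: 4^12 = 1 (mod 13).
Step 2: Reduce exponent: 165 mod 12 = 9.
Step 3: So 4^165 = 4^9 (mod 13).
Step 4: 4^9 mod 13 = 12.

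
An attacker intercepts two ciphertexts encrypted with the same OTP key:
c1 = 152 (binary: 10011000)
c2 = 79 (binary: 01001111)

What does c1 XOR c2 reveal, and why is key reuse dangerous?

Step 1: c1 XOR c2 = (m1 XOR k) XOR (m2 XOR k).
Step 2: By XOR associativity/commutativity: = m1 XOR m2 XOR k XOR k = m1 XOR m2.
Step 3: 10011000 XOR 01001111 = 11010111 = 215.
Step 4: The key cancels out! An attacker learns m1 XOR m2 = 215, revealing the relationship between plaintexts.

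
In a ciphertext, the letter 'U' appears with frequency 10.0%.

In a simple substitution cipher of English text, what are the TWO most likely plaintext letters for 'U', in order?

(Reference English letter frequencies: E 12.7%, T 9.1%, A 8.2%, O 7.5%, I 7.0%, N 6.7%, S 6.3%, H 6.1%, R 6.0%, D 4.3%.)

Step 1: Observed frequency of 'U' is 10.0%.
Step 2: Compute distances to each reference frequency and sort:
  T (9.1%): difference = 0.9% <-- BEST
  A (8.2%): difference = 1.8% <-- RUNNER-UP
  O (7.5%): difference = 2.5%
  E (12.7%): difference = 2.7%
  I (7.0%): difference = 3.0%
Step 3: Most likely is 'T' (9.1%, diff 0.9%); second most likely is 'A' (8.2%, diff 1.8%).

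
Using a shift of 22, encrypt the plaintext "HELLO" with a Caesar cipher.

Step 1: For each letter, shift forward by 22 positions (mod 26).
  H (position 7) -> position (7+22) mod 26 = 3 -> D
  E (position 4) -> position (4+22) mod 26 = 0 -> A
  L (position 11) -> position (11+22) mod 26 = 7 -> H
  L (position 11) -> position (11+22) mod 26 = 7 -> H
  O (position 14) -> position (14+22) mod 26 = 10 -> K
Result: DAHHK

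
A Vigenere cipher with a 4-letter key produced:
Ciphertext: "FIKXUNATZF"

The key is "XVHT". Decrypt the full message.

Step 1: Key 'XVHT' has length 4. Extended key: XVHTXVHTXV
Step 2: Decrypt each position:
  F(5) - X(23) = 8 = I
  I(8) - V(21) = 13 = N
  K(10) - H(7) = 3 = D
  X(23) - T(19) = 4 = E
  U(20) - X(23) = 23 = X
  N(13) - V(21) = 18 = S
  A(0) - H(7) = 19 = T
  T(19) - T(19) = 0 = A
  Z(25) - X(23) = 2 = C
  F(5) - V(21) = 10 = K
Plaintext: INDEXSTACK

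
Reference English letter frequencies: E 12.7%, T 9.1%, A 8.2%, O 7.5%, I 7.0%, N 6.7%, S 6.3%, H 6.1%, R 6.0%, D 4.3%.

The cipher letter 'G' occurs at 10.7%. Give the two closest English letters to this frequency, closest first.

Step 1: Observed frequency of 'G' is 10.7%.
Step 2: Compute distances to each reference frequency and sort:
  T (9.1%): difference = 1.6% <-- BEST
  E (12.7%): difference = 2.0% <-- RUNNER-UP
  A (8.2%): difference = 2.5%
  O (7.5%): difference = 3.2%
  I (7.0%): difference = 3.7%
Step 3: Most likely is 'T' (9.1%, diff 1.6%); second most likely is 'E' (12.7%, diff 2.0%).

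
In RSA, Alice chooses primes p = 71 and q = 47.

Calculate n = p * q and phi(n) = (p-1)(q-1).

Step 1: n = p * q = 71 * 47 = 3337.
Step 2: phi(n) = (p-1)(q-1) = 70 * 46 = 3220.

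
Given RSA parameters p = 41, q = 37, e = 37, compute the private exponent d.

Step 1: n = 41 * 37 = 1517.
Step 2: phi(n) = 40 * 36 = 1440.
Step 3: Find d such that 37 * d = 1 (mod 1440).
Step 4: d = 37^(-1) mod 1440 = 973.
Verification: 37 * 973 = 36001 = 25 * 1440 + 1.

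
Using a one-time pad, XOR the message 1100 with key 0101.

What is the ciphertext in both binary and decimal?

Step 1: Write out the XOR operation bit by bit:
  Message: 1100
  Key:     0101
  XOR:     1001
Step 2: Convert to decimal: 1001 = 9.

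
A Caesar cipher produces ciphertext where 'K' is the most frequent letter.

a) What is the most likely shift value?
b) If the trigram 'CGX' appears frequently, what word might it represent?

Step 1: In English, 'E' is the most frequent letter (12.7%).
Step 2: The most frequent ciphertext letter is 'K' (position 10).
Step 3: Shift = (10 - 4) mod 26 = 6.
Step 4: Decrypt 'CGX' by shifting back 6:
  C -> W
  G -> A
  X -> R
Step 5: 'CGX' decrypts to 'WAR'.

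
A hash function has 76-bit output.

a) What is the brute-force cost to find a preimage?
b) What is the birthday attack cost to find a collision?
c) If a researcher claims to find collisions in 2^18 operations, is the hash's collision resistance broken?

Step 1: Preimage resistance requires brute-force of 2^76 operations.
Step 2: Collision resistance (birthday bound) = 2^(76/2) = 2^38.
Step 3: The claimed attack costs 2^18 operations.
Step 4: Since 2^18 < 2^38, the claimed attack beats the generic birthday bound, so collision resistance is broken.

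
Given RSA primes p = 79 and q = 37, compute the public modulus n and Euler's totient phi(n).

Step 1: n = p * q = 79 * 37 = 2923.
Step 2: phi(n) = (p-1)(q-1) = 78 * 36 = 2808.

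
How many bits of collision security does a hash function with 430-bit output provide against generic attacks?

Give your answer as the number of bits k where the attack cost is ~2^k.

Step 1: The hash has a 430-bit output.
Step 2: Collision resistance means it should be infeasible to find any x != y with h(x) = h(y).
By the birthday bound, a generic collision search succeeds after about sqrt(2^430) = 2^(430/2) = 2^215 evaluations.
Step 3: Security level = 215 bits.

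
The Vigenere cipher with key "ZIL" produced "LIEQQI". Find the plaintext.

Step 1: Extend key: ZILZIL
Step 2: Decrypt each letter (c - k) mod 26:
  L(11) - Z(25) = (11-25) mod 26 = 12 = M
  I(8) - I(8) = (8-8) mod 26 = 0 = A
  E(4) - L(11) = (4-11) mod 26 = 19 = T
  Q(16) - Z(25) = (16-25) mod 26 = 17 = R
  Q(16) - I(8) = (16-8) mod 26 = 8 = I
  I(8) - L(11) = (8-11) mod 26 = 23 = X
Plaintext: MATRIX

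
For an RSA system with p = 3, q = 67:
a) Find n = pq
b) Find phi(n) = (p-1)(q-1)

Step 1: n = p * q = 3 * 67 = 201.
Step 2: phi(n) = (p-1)(q-1) = 2 * 66 = 132.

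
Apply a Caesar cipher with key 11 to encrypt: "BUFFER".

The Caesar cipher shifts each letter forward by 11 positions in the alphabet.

Step 1: For each letter, shift forward by 11 positions (mod 26).
  B (position 1) -> position (1+11) mod 26 = 12 -> M
  U (position 20) -> position (20+11) mod 26 = 5 -> F
  F (position 5) -> position (5+11) mod 26 = 16 -> Q
  F (position 5) -> position (5+11) mod 26 = 16 -> Q
  E (position 4) -> position (4+11) mod 26 = 15 -> P
  R (position 17) -> position (17+11) mod 26 = 2 -> C
Result: MFQQPC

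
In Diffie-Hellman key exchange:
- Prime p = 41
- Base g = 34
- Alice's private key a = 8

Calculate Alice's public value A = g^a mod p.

Step 1: A = g^a mod p = 34^8 mod 41.
  34^1 mod 41 = 34
  34^2 mod 41 = (34 * 34) mod 41 = 8
  34^3 mod 41 = (8 * 34) mod 41 = 26
  34^4 mod 41 = (26 * 34) mod 41 = 23
  34^5 mod 41 = (23 * 34) mod 41 = 3
  34^6 mod 41 = (3 * 34) mod 41 = 20
  34^7 mod 41 = (20 * 34) mod 41 = 24
  34^8 mod 41 = (24 * 34) mod 41 = 37
Result: A = 37.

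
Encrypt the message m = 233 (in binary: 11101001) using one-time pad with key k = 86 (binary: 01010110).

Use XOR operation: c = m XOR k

Step 1: Write out the XOR operation bit by bit:
  Message: 11101001
  Key:     01010110
  XOR:     10111111
Step 2: Convert to decimal: 10111111 = 191.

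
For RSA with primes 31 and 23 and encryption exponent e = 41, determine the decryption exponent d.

Step 1: n = 31 * 23 = 713.
Step 2: phi(n) = 30 * 22 = 660.
Step 3: Find d such that 41 * d = 1 (mod 660).
Step 4: d = 41^(-1) mod 660 = 161.
Verification: 41 * 161 = 6601 = 10 * 660 + 1.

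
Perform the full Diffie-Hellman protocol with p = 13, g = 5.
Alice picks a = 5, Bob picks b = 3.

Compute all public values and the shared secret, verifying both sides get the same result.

Step 1: A = g^a mod p = 5^5 mod 13 = 5.
Step 2: B = g^b mod p = 5^3 mod 13 = 8.
Step 3: Alice computes s = B^a mod p = 8^5 mod 13 = 8.
Step 4: Bob computes s = A^b mod p = 5^3 mod 13 = 8.
Both sides agree: shared secret = 8.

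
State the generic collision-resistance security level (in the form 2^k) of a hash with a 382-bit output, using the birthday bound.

Step 1: The birthday paradox gives collision probability ~50% after sqrt(2^n) = 2^(n/2) hashes.
Step 2: For 382-bit output: 2^(382/2) = 2^191.
Step 3: Approximately 2^191 hash computations needed.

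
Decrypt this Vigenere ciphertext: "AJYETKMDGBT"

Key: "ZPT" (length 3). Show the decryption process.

Step 1: Key 'ZPT' has length 3. Extended key: ZPTZPTZPTZP
Step 2: Decrypt each position:
  A(0) - Z(25) = 1 = B
  J(9) - P(15) = 20 = U
  Y(24) - T(19) = 5 = F
  E(4) - Z(25) = 5 = F
  T(19) - P(15) = 4 = E
  K(10) - T(19) = 17 = R
  M(12) - Z(25) = 13 = N
  D(3) - P(15) = 14 = O
  G(6) - T(19) = 13 = N
  B(1) - Z(25) = 2 = C
  T(19) - P(15) = 4 = E
Plaintext: BUFFERNONCE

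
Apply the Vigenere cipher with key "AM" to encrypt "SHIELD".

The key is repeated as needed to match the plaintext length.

Step 1: Repeat key to match plaintext length:
  Plaintext: SHIELD
  Key:       AMAMAM
Step 2: Encrypt each letter:
  S(18) + A(0) = (18+0) mod 26 = 18 = S
  H(7) + M(12) = (7+12) mod 26 = 19 = T
  I(8) + A(0) = (8+0) mod 26 = 8 = I
  E(4) + M(12) = (4+12) mod 26 = 16 = Q
  L(11) + A(0) = (11+0) mod 26 = 11 = L
  D(3) + M(12) = (3+12) mod 26 = 15 = P
Ciphertext: STIQLP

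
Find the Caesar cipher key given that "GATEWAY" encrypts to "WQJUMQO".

Step 1: Compare first letters: G (position 6) -> W (position 22).
Step 2: Shift = (22 - 6) mod 26 = 16.
The shift value is 16.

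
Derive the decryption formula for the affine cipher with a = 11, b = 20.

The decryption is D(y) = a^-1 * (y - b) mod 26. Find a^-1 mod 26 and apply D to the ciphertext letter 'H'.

Step 1: Find a^-1, the modular inverse of 11 mod 26.
Step 2: We need 11 * a^-1 = 1 (mod 26).
Step 3: 11 * 19 = 209 = 8 * 26 + 1, so a^-1 = 19.
Step 4: D(y) = 19(y - 20) mod 26.
Step 5: Apply to 'H' (y = 7): D(7) = 19 * (7 - 20) mod 26 = 19 * -13 mod 26 = 13 -> 'N'.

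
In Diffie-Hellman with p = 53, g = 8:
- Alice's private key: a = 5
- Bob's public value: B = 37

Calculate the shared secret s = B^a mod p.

Step 1: s = B^a mod p = 37^5 mod 53.
  37^1 mod 53 = 37
  37^2 mod 53 = (37 * 37) mod 53 = 44
  37^3 mod 53 = (44 * 37) mod 53 = 38
  37^4 mod 53 = (38 * 37) mod 53 = 28
  37^5 mod 53 = (28 * 37) mod 53 = 29
Result: shared secret = 29.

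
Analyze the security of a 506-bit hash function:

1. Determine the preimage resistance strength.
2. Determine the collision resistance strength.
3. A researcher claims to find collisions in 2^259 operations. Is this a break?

Step 1: Preimage resistance requires brute-force of 2^506 operations.
Step 2: Collision resistance (birthday bound) = 2^(506/2) = 2^253.
Step 3: The claimed attack costs 2^259 operations.
Step 4: Since 2^259 >= 2^253, the claimed attack is no faster than the generic birthday attack, so this does not break collision resistance.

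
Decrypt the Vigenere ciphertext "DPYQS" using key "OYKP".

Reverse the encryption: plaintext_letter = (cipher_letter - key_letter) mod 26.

Step 1: Extend key: OYKPO
Step 2: Decrypt each letter (c - k) mod 26:
  D(3) - O(14) = (3-14) mod 26 = 15 = P
  P(15) - Y(24) = (15-24) mod 26 = 17 = R
  Y(24) - K(10) = (24-10) mod 26 = 14 = O
  Q(16) - P(15) = (16-15) mod 26 = 1 = B
  S(18) - O(14) = (18-14) mod 26 = 4 = E
Plaintext: PROBE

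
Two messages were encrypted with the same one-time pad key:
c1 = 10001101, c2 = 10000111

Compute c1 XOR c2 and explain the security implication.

Step 1: c1 XOR c2 = (m1 XOR k) XOR (m2 XOR k).
Step 2: By XOR associativity/commutativity: = m1 XOR m2 XOR k XOR k = m1 XOR m2.
Step 3: 10001101 XOR 10000111 = 00001010 = 10.
Step 4: The key cancels out! An attacker learns m1 XOR m2 = 10, revealing the relationship between plaintexts.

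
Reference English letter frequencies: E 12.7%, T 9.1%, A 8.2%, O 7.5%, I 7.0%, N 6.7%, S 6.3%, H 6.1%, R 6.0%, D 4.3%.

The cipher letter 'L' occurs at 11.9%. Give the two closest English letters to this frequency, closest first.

Step 1: Observed frequency of 'L' is 11.9%.
Step 2: Compute distances to each reference frequency and sort:
  E (12.7%): difference = 0.8% <-- BEST
  T (9.1%): difference = 2.8% <-- RUNNER-UP
  A (8.2%): difference = 3.7%
  O (7.5%): difference = 4.4%
  I (7.0%): difference = 4.9%
Step 3: Most likely is 'E' (12.7%, diff 0.8%); second most likely is 'T' (9.1%, diff 2.8%).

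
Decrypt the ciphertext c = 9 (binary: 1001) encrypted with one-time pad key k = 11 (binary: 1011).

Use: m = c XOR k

Step 1: XOR ciphertext with key:
  Ciphertext: 1001
  Key:        1011
  XOR:        0010
Step 2: Plaintext = 0010 = 2 in decimal.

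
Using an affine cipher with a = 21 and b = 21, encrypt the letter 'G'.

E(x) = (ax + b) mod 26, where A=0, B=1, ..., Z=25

Step 1: Convert 'G' to number: x = 6.
Step 2: E(6) = (21 * 6 + 21) mod 26 = 147 mod 26 = 17.
Step 3: Convert 17 back to letter: R.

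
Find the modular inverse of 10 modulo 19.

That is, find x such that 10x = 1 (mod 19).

Step 1: We need x such that 10 * x = 1 (mod 19).
Step 2: Using the extended Euclidean algorithm or trial:
  10 * 2 = 20 = 1 * 19 + 1.
Step 3: Since 20 mod 19 = 1, the inverse is x = 2.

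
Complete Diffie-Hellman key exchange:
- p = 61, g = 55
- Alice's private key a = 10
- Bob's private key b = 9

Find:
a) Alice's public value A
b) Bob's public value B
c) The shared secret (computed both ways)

Step 1: A = g^a mod p = 55^10 mod 61 = 48.
Step 2: B = g^b mod p = 55^9 mod 61 = 53.
Step 3: Alice computes s = B^a mod p = 53^10 mod 61 = 60.
Step 4: Bob computes s = A^b mod p = 48^9 mod 61 = 60.
Both sides agree: shared secret = 60.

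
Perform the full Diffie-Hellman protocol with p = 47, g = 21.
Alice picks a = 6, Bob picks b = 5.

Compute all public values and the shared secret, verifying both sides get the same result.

Step 1: A = g^a mod p = 21^6 mod 47 = 4.
Step 2: B = g^b mod p = 21^5 mod 47 = 36.
Step 3: Alice computes s = B^a mod p = 36^6 mod 47 = 37.
Step 4: Bob computes s = A^b mod p = 4^5 mod 47 = 37.
Both sides agree: shared secret = 37.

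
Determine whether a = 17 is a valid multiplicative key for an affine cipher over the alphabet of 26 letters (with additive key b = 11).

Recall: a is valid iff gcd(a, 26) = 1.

Step 1: Compute gcd(17, 26).
Step 2: gcd(17, 26) = 1.
Since gcd = 1, 17 is coprime with 26, so it is a valid key.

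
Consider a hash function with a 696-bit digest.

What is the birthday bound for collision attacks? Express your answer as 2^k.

Step 1: The birthday paradox gives collision probability ~50% after sqrt(2^n) = 2^(n/2) hashes.
Step 2: For 696-bit output: 2^(696/2) = 2^348.
Step 3: Approximately 2^348 hash computations needed.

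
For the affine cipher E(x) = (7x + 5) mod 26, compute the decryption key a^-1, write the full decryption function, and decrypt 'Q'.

Step 1: Find a^-1, the modular inverse of 7 mod 26.
Step 2: We need 7 * a^-1 = 1 (mod 26).
Step 3: 7 * 15 = 105 = 4 * 26 + 1, so a^-1 = 15.
Step 4: D(y) = 15(y - 5) mod 26.
Step 5: Apply to 'Q' (y = 16): D(16) = 15 * (16 - 5) mod 26 = 15 * 11 mod 26 = 9 -> 'J'.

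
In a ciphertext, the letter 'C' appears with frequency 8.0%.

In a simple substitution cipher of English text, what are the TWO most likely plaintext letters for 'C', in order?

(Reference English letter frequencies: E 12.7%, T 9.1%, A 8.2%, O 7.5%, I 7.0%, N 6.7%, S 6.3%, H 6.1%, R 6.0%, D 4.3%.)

Step 1: Observed frequency of 'C' is 8.0%.
Step 2: Compute distances to each reference frequency and sort:
  A (8.2%): difference = 0.2% <-- BEST
  O (7.5%): difference = 0.5% <-- RUNNER-UP
  I (7.0%): difference = 1.0%
  T (9.1%): difference = 1.1%
  N (6.7%): difference = 1.3%
Step 3: Most likely is 'A' (8.2%, diff 0.2%); second most likely is 'O' (7.5%, diff 0.5%).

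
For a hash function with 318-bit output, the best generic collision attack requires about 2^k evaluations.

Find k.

Step 1: The hash has a 318-bit output.
Step 2: Collision resistance means it should be infeasible to find any x != y with h(x) = h(y).
By the birthday bound, a generic collision search succeeds after about sqrt(2^318) = 2^(318/2) = 2^159 evaluations.
Step 3: Security level = 159 bits.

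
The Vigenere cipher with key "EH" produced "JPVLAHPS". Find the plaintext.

Step 1: Extend key: EHEHEHEH
Step 2: Decrypt each letter (c - k) mod 26:
  J(9) - E(4) = (9-4) mod 26 = 5 = F
  P(15) - H(7) = (15-7) mod 26 = 8 = I
  V(21) - E(4) = (21-4) mod 26 = 17 = R
  L(11) - H(7) = (11-7) mod 26 = 4 = E
  A(0) - E(4) = (0-4) mod 26 = 22 = W
  H(7) - H(7) = (7-7) mod 26 = 0 = A
  P(15) - E(4) = (15-4) mod 26 = 11 = L
  S(18) - H(7) = (18-7) mod 26 = 11 = L
Plaintext: FIREWALL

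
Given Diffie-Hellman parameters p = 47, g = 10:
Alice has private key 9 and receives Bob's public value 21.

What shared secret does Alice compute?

Step 1: s = B^a mod p = 21^9 mod 47.
  21^1 mod 47 = 21
  21^2 mod 47 = (21 * 21) mod 47 = 18
  21^3 mod 47 = (18 * 21) mod 47 = 2
  21^4 mod 47 = (2 * 21) mod 47 = 42
  21^5 mod 47 = (42 * 21) mod 47 = 36
  21^6 mod 47 = (36 * 21) mod 47 = 4
  21^7 mod 47 = (4 * 21) mod 47 = 37
  21^8 mod 47 = (37 * 21) mod 47 = 25
  21^9 mod 47 = (25 * 21) mod 47 = 8
Result: shared secret = 8.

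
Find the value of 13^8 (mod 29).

Step 1: Compute 13^8 mod 29 step by step, reducing modulo 29 at each step.
  13^1 mod 29 = 13
  13^2 mod 29 = (13 * 13) mod 29 = 24
  13^3 mod 29 = (24 * 13) mod 29 = 22
  13^4 mod 29 = (22 * 13) mod 29 = 25
  13^5 mod 29 = (25 * 13) mod 29 = 6
  13^6 mod 29 = (6 * 13) mod 29 = 20
  13^7 mod 29 = (20 * 13) mod 29 = 28
  13^8 mod 29 = (28 * 13) mod 29 = 16
Step 2: Result = 16.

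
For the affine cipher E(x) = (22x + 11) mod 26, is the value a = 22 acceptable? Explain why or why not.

Step 1: Compute gcd(22, 26).
Step 2: gcd(22, 26) = 2.
Since gcd = 2 != 1, 22 shares a common factor with 26, so it cannot be used.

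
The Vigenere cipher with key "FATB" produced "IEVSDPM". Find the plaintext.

Step 1: Extend key: FATBFAT
Step 2: Decrypt each letter (c - k) mod 26:
  I(8) - F(5) = (8-5) mod 26 = 3 = D
  E(4) - A(0) = (4-0) mod 26 = 4 = E
  V(21) - T(19) = (21-19) mod 26 = 2 = C
  S(18) - B(1) = (18-1) mod 26 = 17 = R
  D(3) - F(5) = (3-5) mod 26 = 24 = Y
  P(15) - A(0) = (15-0) mod 26 = 15 = P
  M(12) - T(19) = (12-19) mod 26 = 19 = T
Plaintext: DECRYPT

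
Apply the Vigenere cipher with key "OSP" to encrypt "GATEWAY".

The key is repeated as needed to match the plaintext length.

Step 1: Repeat key to match plaintext length:
  Plaintext: GATEWAY
  Key:       OSPOSPO
Step 2: Encrypt each letter:
  G(6) + O(14) = (6+14) mod 26 = 20 = U
  A(0) + S(18) = (0+18) mod 26 = 18 = S
  T(19) + P(15) = (19+15) mod 26 = 8 = I
  E(4) + O(14) = (4+14) mod 26 = 18 = S
  W(22) + S(18) = (22+18) mod 26 = 14 = O
  A(0) + P(15) = (0+15) mod 26 = 15 = P
  Y(24) + O(14) = (24+14) mod 26 = 12 = M
Ciphertext: USISOPM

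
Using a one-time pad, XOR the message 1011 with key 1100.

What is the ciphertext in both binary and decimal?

Step 1: Write out the XOR operation bit by bit:
  Message: 1011
  Key:     1100
  XOR:     0111
Step 2: Convert to decimal: 0111 = 7.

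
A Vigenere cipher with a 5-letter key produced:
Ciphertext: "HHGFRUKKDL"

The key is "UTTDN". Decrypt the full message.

Step 1: Key 'UTTDN' has length 5. Extended key: UTTDNUTTDN
Step 2: Decrypt each position:
  H(7) - U(20) = 13 = N
  H(7) - T(19) = 14 = O
  G(6) - T(19) = 13 = N
  F(5) - D(3) = 2 = C
  R(17) - N(13) = 4 = E
  U(20) - U(20) = 0 = A
  K(10) - T(19) = 17 = R
  K(10) - T(19) = 17 = R
  D(3) - D(3) = 0 = A
  L(11) - N(13) = 24 = Y
Plaintext: NONCEARRAY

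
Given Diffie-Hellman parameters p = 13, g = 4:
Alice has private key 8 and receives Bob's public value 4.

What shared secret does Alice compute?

Step 1: s = B^a mod p = 4^8 mod 13.
  4^1 mod 13 = 4
  4^2 mod 13 = (4 * 4) mod 13 = 3
  4^3 mod 13 = (3 * 4) mod 13 = 12
  4^4 mod 13 = (12 * 4) mod 13 = 9
  4^5 mod 13 = (9 * 4) mod 13 = 10
  4^6 mod 13 = (10 * 4) mod 13 = 1
  4^7 mod 13 = (1 * 4) mod 13 = 4
  4^8 mod 13 = (4 * 4) mod 13 = 3
Result: shared secret = 3.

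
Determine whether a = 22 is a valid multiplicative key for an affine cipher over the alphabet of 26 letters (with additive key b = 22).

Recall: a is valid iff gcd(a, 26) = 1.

Step 1: Compute gcd(22, 26).
Step 2: gcd(22, 26) = 2.
Since gcd = 2 != 1, 22 shares a common factor with 26, so it cannot be used.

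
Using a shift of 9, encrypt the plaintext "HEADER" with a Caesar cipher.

Step 1: For each letter, shift forward by 9 positions (mod 26).
  H (position 7) -> position (7+9) mod 26 = 16 -> Q
  E (position 4) -> position (4+9) mod 26 = 13 -> N
  A (position 0) -> position (0+9) mod 26 = 9 -> J
  D (position 3) -> position (3+9) mod 26 = 12 -> M
  E (position 4) -> position (4+9) mod 26 = 13 -> N
  R (position 17) -> position (17+9) mod 26 = 0 -> A
Result: QNJMNA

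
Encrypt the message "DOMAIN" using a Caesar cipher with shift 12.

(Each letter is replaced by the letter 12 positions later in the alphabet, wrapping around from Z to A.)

Step 1: For each letter, shift forward by 12 positions (mod 26).
  D (position 3) -> position (3+12) mod 26 = 15 -> P
  O (position 14) -> position (14+12) mod 26 = 0 -> A
  M (position 12) -> position (12+12) mod 26 = 24 -> Y
  A (position 0) -> position (0+12) mod 26 = 12 -> M
  I (position 8) -> position (8+12) mod 26 = 20 -> U
  N (position 13) -> position (13+12) mod 26 = 25 -> Z
Result: PAYMUZ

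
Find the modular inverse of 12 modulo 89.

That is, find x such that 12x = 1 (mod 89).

Step 1: We need x such that 12 * x = 1 (mod 89).
Step 2: Using the extended Euclidean algorithm or trial:
  12 * 52 = 624 = 7 * 89 + 1.
Step 3: Since 624 mod 89 = 1, the inverse is x = 52.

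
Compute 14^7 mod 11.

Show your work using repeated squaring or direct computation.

Step 1: Compute 14^7 mod 11 step by step, reducing modulo 11 at each step.
  14^1 mod 11 = 3
  14^2 mod 11 = (3 * 14) mod 11 = 9
  14^3 mod 11 = (9 * 14) mod 11 = 5
  14^4 mod 11 = (5 * 14) mod 11 = 4
  14^5 mod 11 = (4 * 14) mod 11 = 1
  14^6 mod 11 = (1 * 14) mod 11 = 3
  14^7 mod 11 = (3 * 14) mod 11 = 9
Step 2: Result = 9.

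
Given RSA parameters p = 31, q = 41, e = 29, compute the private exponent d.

Step 1: n = 31 * 41 = 1271.
Step 2: phi(n) = 30 * 40 = 1200.
Step 3: Find d such that 29 * d = 1 (mod 1200).
Step 4: d = 29^(-1) mod 1200 = 869.
Verification: 29 * 869 = 25201 = 21 * 1200 + 1.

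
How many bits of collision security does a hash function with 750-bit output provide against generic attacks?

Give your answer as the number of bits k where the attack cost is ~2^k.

Step 1: The hash has a 750-bit output.
Step 2: Collision resistance means it should be infeasible to find any x != y with h(x) = h(y).
By the birthday bound, a generic collision search succeeds after about sqrt(2^750) = 2^(750/2) = 2^375 evaluations.
Step 3: Security level = 375 bits.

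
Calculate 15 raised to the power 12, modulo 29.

Step 1: Compute 15^12 mod 29 step by step, reducing modulo 29 at each step.
  15^1 mod 29 = 15
  15^2 mod 29 = (15 * 15) mod 29 = 22
  15^3 mod 29 = (22 * 15) mod 29 = 11
  15^4 mod 29 = (11 * 15) mod 29 = 20
  15^5 mod 29 = (20 * 15) mod 29 = 10
  15^6 mod 29 = (10 * 15) mod 29 = 5
  15^7 mod 29 = (5 * 15) mod 29 = 17
  15^8 mod 29 = (17 * 15) mod 29 = 23
  15^9 mod 29 = (23 * 15) mod 29 = 26
  15^10 mod 29 = (26 * 15) mod 29 = 13
  15^11 mod 29 = (13 * 15) mod 29 = 21
  15^12 mod 29 = (21 * 15) mod 29 = 25
Step 2: Result = 25.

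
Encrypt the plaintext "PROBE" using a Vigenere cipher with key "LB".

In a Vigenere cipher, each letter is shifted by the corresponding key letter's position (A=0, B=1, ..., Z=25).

Step 1: Repeat key to match plaintext length:
  Plaintext: PROBE
  Key:       LBLBL
Step 2: Encrypt each letter:
  P(15) + L(11) = (15+11) mod 26 = 0 = A
  R(17) + B(1) = (17+1) mod 26 = 18 = S
  O(14) + L(11) = (14+11) mod 26 = 25 = Z
  B(1) + B(1) = (1+1) mod 26 = 2 = C
  E(4) + L(11) = (4+11) mod 26 = 15 = P
Ciphertext: ASZCP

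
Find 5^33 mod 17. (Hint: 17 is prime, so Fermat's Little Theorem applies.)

Step 1: Since 17 is prime, by Fermat's Little Theorem: 5^16 = 1 (mod 17).
Step 2: Reduce exponent: 33 mod 16 = 1.
Step 3: So 5^33 = 5^1 (mod 17).
Step 4: 5^1 mod 17 = 5.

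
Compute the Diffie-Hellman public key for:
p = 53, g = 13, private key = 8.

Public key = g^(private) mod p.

Step 1: A = g^a mod p = 13^8 mod 53.
  13^1 mod 53 = 13
  13^2 mod 53 = (13 * 13) mod 53 = 10
  13^3 mod 53 = (10 * 13) mod 53 = 24
  13^4 mod 53 = (24 * 13) mod 53 = 47
  13^5 mod 53 = (47 * 13) mod 53 = 28
  13^6 mod 53 = (28 * 13) mod 53 = 46
  13^7 mod 53 = (46 * 13) mod 53 = 15
  13^8 mod 53 = (15 * 13) mod 53 = 36
Result: A = 36.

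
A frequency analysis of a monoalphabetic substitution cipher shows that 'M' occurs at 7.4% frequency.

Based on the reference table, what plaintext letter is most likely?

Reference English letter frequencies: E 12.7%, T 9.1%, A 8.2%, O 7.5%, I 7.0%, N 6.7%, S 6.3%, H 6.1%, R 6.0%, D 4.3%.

Step 1: The observed frequency is 7.4%.
Step 2: Compare with English frequencies:
  E: 12.7% (difference: 5.3%)
  T: 9.1% (difference: 1.7%)
  A: 8.2% (difference: 0.8%)
  O: 7.5% (difference: 0.1%) <-- closest
  I: 7.0% (difference: 0.4%)
  N: 6.7% (difference: 0.7%)
  S: 6.3% (difference: 1.1%)
  H: 6.1% (difference: 1.3%)
  R: 6.0% (difference: 1.4%)
  D: 4.3% (difference: 3.1%)
Step 3: 'M' most likely represents 'O' (frequency 7.5%).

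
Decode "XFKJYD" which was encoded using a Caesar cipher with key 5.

Step 1: Reverse the shift by subtracting 5 from each letter position.
  X (position 23) -> position (23-5) mod 26 = 18 -> S
  F (position 5) -> position (5-5) mod 26 = 0 -> A
  K (position 10) -> position (10-5) mod 26 = 5 -> F
  J (position 9) -> position (9-5) mod 26 = 4 -> E
  Y (position 24) -> position (24-5) mod 26 = 19 -> T
  D (position 3) -> position (3-5) mod 26 = 24 -> Y
Decrypted message: SAFETY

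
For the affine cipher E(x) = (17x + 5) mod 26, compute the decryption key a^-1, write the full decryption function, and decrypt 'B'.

Step 1: Find a^-1, the modular inverse of 17 mod 26.
Step 2: We need 17 * a^-1 = 1 (mod 26).
Step 3: 17 * 23 = 391 = 15 * 26 + 1, so a^-1 = 23.
Step 4: D(y) = 23(y - 5) mod 26.
Step 5: Apply to 'B' (y = 1): D(1) = 23 * (1 - 5) mod 26 = 23 * -4 mod 26 = 12 -> 'M'.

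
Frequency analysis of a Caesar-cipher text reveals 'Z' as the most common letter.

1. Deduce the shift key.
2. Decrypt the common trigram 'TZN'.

Step 1: In English, 'E' is the most frequent letter (12.7%).
Step 2: The most frequent ciphertext letter is 'Z' (position 25).
Step 3: Shift = (25 - 4) mod 26 = 21.
Step 4: Decrypt 'TZN' by shifting back 21:
  T -> Y
  Z -> E
  N -> S
Step 5: 'TZN' decrypts to 'YES'.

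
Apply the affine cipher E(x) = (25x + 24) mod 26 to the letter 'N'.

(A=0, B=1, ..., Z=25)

Step 1: Convert 'N' to number: x = 13.
Step 2: E(13) = (25 * 13 + 24) mod 26 = 349 mod 26 = 11.
Step 3: Convert 11 back to letter: L.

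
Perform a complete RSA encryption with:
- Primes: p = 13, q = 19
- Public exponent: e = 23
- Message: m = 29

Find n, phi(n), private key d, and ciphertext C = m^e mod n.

Step 1: n = 13 * 19 = 247.
Step 2: phi(n) = (13-1)(19-1) = 12 * 18 = 216.
Step 3: Find d = 23^(-1) mod 216 = 47.
  Verify: 23 * 47 = 1081 = 1 (mod 216).
Step 4: C = 29^23 mod 247 = 22.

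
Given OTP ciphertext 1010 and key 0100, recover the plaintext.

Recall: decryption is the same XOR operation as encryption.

Step 1: XOR ciphertext with key:
  Ciphertext: 1010
  Key:        0100
  XOR:        1110
Step 2: Plaintext = 1110 = 14 in decimal.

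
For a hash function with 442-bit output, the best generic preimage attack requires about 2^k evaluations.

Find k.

Step 1: The hash has a 442-bit output.
Step 2: Preimage resistance means: given a digest h(x), it should be infeasible to find any input that hashes to it.
With a 442-bit output there are 2^442 possible digests, so a generic brute-force preimage search costs about 2^442 evaluations.
Step 3: Security level = 442 bits.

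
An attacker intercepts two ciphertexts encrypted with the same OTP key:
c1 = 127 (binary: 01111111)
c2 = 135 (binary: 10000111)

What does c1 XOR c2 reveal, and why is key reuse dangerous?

Step 1: c1 XOR c2 = (m1 XOR k) XOR (m2 XOR k).
Step 2: By XOR associativity/commutativity: = m1 XOR m2 XOR k XOR k = m1 XOR m2.
Step 3: 01111111 XOR 10000111 = 11111000 = 248.
Step 4: The key cancels out! An attacker learns m1 XOR m2 = 248, revealing the relationship between plaintexts.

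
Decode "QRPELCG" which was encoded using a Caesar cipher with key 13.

Step 1: Reverse the shift by subtracting 13 from each letter position.
  Q (position 16) -> position (16-13) mod 26 = 3 -> D
  R (position 17) -> position (17-13) mod 26 = 4 -> E
  P (position 15) -> position (15-13) mod 26 = 2 -> C
  E (position 4) -> position (4-13) mod 26 = 17 -> R
  L (position 11) -> position (11-13) mod 26 = 24 -> Y
  C (position 2) -> position (2-13) mod 26 = 15 -> P
  G (position 6) -> position (6-13) mod 26 = 19 -> T
Decrypted message: DECRYPT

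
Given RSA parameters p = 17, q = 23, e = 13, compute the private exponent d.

Step 1: n = 17 * 23 = 391.
Step 2: phi(n) = 16 * 22 = 352.
Step 3: Find d such that 13 * d = 1 (mod 352).
Step 4: d = 13^(-1) mod 352 = 325.
Verification: 13 * 325 = 4225 = 12 * 352 + 1.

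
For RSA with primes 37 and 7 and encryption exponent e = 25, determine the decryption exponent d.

Step 1: n = 37 * 7 = 259.
Step 2: phi(n) = 36 * 6 = 216.
Step 3: Find d such that 25 * d = 1 (mod 216).
Step 4: d = 25^(-1) mod 216 = 121.
Verification: 25 * 121 = 3025 = 14 * 216 + 1.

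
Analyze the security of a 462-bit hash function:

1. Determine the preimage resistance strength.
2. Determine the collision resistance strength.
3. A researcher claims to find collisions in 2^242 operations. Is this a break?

Step 1: Preimage resistance requires brute-force of 2^462 operations.
Step 2: Collision resistance (birthday bound) = 2^(462/2) = 2^231.
Step 3: The claimed attack costs 2^242 operations.
Step 4: Since 2^242 >= 2^231, the claimed attack is no faster than the generic birthday attack, so this does not break collision resistance.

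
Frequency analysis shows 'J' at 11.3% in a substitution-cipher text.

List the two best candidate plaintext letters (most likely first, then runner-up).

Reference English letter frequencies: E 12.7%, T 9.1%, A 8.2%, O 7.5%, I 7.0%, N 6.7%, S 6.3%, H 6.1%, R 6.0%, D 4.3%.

Step 1: Observed frequency of 'J' is 11.3%.
Step 2: Compute distances to each reference frequency and sort:
  E (12.7%): difference = 1.4% <-- BEST
  T (9.1%): difference = 2.2% <-- RUNNER-UP
  A (8.2%): difference = 3.1%
  O (7.5%): difference = 3.8%
  I (7.0%): difference = 4.3%
Step 3: Most likely is 'E' (12.7%, diff 1.4%); second most likely is 'T' (9.1%, diff 2.2%).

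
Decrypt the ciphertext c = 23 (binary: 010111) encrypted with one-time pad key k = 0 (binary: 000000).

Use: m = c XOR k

Step 1: XOR ciphertext with key:
  Ciphertext: 010111
  Key:        000000
  XOR:        010111
Step 2: Plaintext = 010111 = 23 in decimal.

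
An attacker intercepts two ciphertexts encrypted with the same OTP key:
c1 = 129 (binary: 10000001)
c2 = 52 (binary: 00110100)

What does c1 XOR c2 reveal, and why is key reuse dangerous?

Step 1: c1 XOR c2 = (m1 XOR k) XOR (m2 XOR k).
Step 2: By XOR associativity/commutativity: = m1 XOR m2 XOR k XOR k = m1 XOR m2.
Step 3: 10000001 XOR 00110100 = 10110101 = 181.
Step 4: The key cancels out! An attacker learns m1 XOR m2 = 181, revealing the relationship between plaintexts.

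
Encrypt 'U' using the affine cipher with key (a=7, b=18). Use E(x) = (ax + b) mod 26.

Step 1: Convert 'U' to number: x = 20.
Step 2: E(20) = (7 * 20 + 18) mod 26 = 158 mod 26 = 2.
Step 3: Convert 2 back to letter: C.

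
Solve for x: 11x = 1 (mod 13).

Step 1: We need x such that 11 * x = 1 (mod 13).
Step 2: Using the extended Euclidean algorithm or trial:
  11 * 6 = 66 = 5 * 13 + 1.
Step 3: Since 66 mod 13 = 1, the inverse is x = 6.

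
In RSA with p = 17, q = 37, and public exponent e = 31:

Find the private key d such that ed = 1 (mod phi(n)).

Step 1: n = 17 * 37 = 629.
Step 2: phi(n) = 16 * 36 = 576.
Step 3: Find d such that 31 * d = 1 (mod 576).
Step 4: d = 31^(-1) mod 576 = 223.
Verification: 31 * 223 = 6913 = 12 * 576 + 1.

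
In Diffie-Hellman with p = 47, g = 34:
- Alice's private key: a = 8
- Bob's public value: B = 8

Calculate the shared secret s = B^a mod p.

Step 1: s = B^a mod p = 8^8 mod 47.
  8^1 mod 47 = 8
  8^2 mod 47 = (8 * 8) mod 47 = 17
  8^3 mod 47 = (17 * 8) mod 47 = 42
  8^4 mod 47 = (42 * 8) mod 47 = 7
  8^5 mod 47 = (7 * 8) mod 47 = 9
  8^6 mod 47 = (9 * 8) mod 47 = 25
  8^7 mod 47 = (25 * 8) mod 47 = 12
  8^8 mod 47 = (12 * 8) mod 47 = 2
Result: shared secret = 2.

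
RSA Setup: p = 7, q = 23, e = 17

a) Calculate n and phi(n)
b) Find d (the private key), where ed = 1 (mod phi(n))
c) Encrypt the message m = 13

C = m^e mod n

Step 1: n = 7 * 23 = 161.
Step 2: phi(n) = (7-1)(23-1) = 6 * 22 = 132.
Step 3: Find d = 17^(-1) mod 132 = 101.
  Verify: 17 * 101 = 1717 = 1 (mod 132).
Step 4: C = 13^17 mod 161 = 6.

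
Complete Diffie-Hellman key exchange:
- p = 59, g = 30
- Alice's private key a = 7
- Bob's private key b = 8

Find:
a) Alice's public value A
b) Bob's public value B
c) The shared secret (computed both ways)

Step 1: A = g^a mod p = 30^7 mod 59 = 6.
Step 2: B = g^b mod p = 30^8 mod 59 = 3.
Step 3: Alice computes s = B^a mod p = 3^7 mod 59 = 4.
Step 4: Bob computes s = A^b mod p = 6^8 mod 59 = 4.
Both sides agree: shared secret = 4.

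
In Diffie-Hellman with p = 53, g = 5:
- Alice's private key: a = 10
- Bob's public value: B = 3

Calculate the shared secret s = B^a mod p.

Step 1: s = B^a mod p = 3^10 mod 53.
  3^1 mod 53 = 3
  3^2 mod 53 = (3 * 3) mod 53 = 9
  3^3 mod 53 = (9 * 3) mod 53 = 27
  3^4 mod 53 = (27 * 3) mod 53 = 28
  3^5 mod 53 = (28 * 3) mod 53 = 31
  3^6 mod 53 = (31 * 3) mod 53 = 40
  3^7 mod 53 = (40 * 3) mod 53 = 14
  3^8 mod 53 = (14 * 3) mod 53 = 42
  3^9 mod 53 = (42 * 3) mod 53 = 20
  3^10 mod 53 = (20 * 3) mod 53 = 7
Result: shared secret = 7.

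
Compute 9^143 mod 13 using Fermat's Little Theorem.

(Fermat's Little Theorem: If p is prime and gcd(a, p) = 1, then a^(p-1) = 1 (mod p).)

Step 1: Since 13 is prime, by Fermat's Little Theorem: 9^12 = 1 (mod 13).
Step 2: Reduce exponent: 143 mod 12 = 11.
Step 3: So 9^143 = 9^11 (mod 13).
Step 4: 9^11 mod 13 = 3.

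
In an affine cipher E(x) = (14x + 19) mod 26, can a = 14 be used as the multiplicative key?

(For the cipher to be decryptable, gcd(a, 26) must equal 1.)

Step 1: Compute gcd(14, 26).
Step 2: gcd(14, 26) = 2.
Since gcd = 2 != 1, 14 shares a common factor with 26, so it cannot be used.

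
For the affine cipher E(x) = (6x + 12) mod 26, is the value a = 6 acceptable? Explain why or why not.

Step 1: Compute gcd(6, 26).
Step 2: gcd(6, 26) = 2.
Since gcd = 2 != 1, 6 shares a common factor with 26, so it cannot be used.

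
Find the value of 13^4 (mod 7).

Step 1: Compute 13^4 mod 7 step by step, reducing modulo 7 at each step.
  13^1 mod 7 = 6
  13^2 mod 7 = (6 * 13) mod 7 = 1
  13^3 mod 7 = (1 * 13) mod 7 = 6
  13^4 mod 7 = (6 * 13) mod 7 = 1
Step 2: Result = 1.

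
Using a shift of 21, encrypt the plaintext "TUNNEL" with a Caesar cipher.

Step 1: For each letter, shift forward by 21 positions (mod 26).
  T (position 19) -> position (19+21) mod 26 = 14 -> O
  U (position 20) -> position (20+21) mod 26 = 15 -> P
  N (position 13) -> position (13+21) mod 26 = 8 -> I
  N (position 13) -> position (13+21) mod 26 = 8 -> I
  E (position 4) -> position (4+21) mod 26 = 25 -> Z
  L (position 11) -> position (11+21) mod 26 = 6 -> G
Result: OPIIZG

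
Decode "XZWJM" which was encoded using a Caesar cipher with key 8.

Step 1: Reverse the shift by subtracting 8 from each letter position.
  X (position 23) -> position (23-8) mod 26 = 15 -> P
  Z (position 25) -> position (25-8) mod 26 = 17 -> R
  W (position 22) -> position (22-8) mod 26 = 14 -> O
  J (position 9) -> position (9-8) mod 26 = 1 -> B
  M (position 12) -> position (12-8) mod 26 = 4 -> E
Decrypted message: PROBE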